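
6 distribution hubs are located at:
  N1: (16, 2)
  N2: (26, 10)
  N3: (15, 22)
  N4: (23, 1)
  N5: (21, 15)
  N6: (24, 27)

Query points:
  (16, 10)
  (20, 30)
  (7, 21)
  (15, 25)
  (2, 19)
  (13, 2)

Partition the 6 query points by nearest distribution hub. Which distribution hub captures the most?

N3

(16, 10) — d² to each: N1:64, N2:100, N3:145, N4:130, N5:50, N6:353 → nearest is N5
(20, 30) — d² to each: N1:800, N2:436, N3:89, N4:850, N5:226, N6:25 → nearest is N6
(7, 21) — d² to each: N1:442, N2:482, N3:65, N4:656, N5:232, N6:325 → nearest is N3
(15, 25) — d² to each: N1:530, N2:346, N3:9, N4:640, N5:136, N6:85 → nearest is N3
(2, 19) — d² to each: N1:485, N2:657, N3:178, N4:765, N5:377, N6:548 → nearest is N3
(13, 2) — d² to each: N1:9, N2:233, N3:404, N4:101, N5:233, N6:746 → nearest is N1
Tally — N1:1, N3:3, N5:1, N6:1. N3 captures the most (3).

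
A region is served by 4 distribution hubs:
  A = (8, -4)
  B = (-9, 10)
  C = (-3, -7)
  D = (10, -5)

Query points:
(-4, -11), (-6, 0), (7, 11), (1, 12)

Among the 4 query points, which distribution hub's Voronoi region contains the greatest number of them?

C

(-4, -11) — d² to each: A:193, B:466, C:17, D:232 → nearest is C
(-6, 0) — d² to each: A:212, B:109, C:58, D:281 → nearest is C
(7, 11) — d² to each: A:226, B:257, C:424, D:265 → nearest is A
(1, 12) — d² to each: A:305, B:104, C:377, D:370 → nearest is B
Tally — A:1, B:1, C:2. C captures the most (2).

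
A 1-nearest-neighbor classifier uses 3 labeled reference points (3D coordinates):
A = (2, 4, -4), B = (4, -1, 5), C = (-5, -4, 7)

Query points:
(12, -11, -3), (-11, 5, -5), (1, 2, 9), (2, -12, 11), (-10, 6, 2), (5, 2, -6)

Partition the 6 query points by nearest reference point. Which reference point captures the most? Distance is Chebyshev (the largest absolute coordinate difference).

C

(12, -11, -3) — d to each: A:15, B:10, C:17 → nearest is B
(-11, 5, -5) — d to each: A:13, B:15, C:12 → nearest is C
(1, 2, 9) — d to each: A:13, B:4, C:6 → nearest is B
(2, -12, 11) — d to each: A:16, B:11, C:8 → nearest is C
(-10, 6, 2) — d to each: A:12, B:14, C:10 → nearest is C
(5, 2, -6) — d to each: A:3, B:11, C:13 → nearest is A
Tally — A:1, B:2, C:3. C captures the most (3).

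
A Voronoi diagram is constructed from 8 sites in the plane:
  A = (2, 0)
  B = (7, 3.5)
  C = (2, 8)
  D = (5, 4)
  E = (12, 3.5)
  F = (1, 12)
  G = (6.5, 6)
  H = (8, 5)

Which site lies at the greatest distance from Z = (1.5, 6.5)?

Since √ is increasing, it suffices to compare squared distances:
|ZA|² = (1.5−2)² + (6.5−0)² = 0.25 + 42.25 = 42.5
|ZB|² = (1.5−7)² + (6.5−3.5)² = 30.25 + 9 = 39.25
|ZC|² = (1.5−2)² + (6.5−8)² = 0.25 + 2.25 = 2.5
|ZD|² = (1.5−5)² + (6.5−4)² = 12.25 + 6.25 = 18.5
|ZE|² = (1.5−12)² + (6.5−3.5)² = 110.25 + 9 = 119.25
|ZF|² = (1.5−1)² + (6.5−12)² = 0.25 + 30.25 = 30.5
|ZG|² = (1.5−6.5)² + (6.5−6)² = 25 + 0.25 = 25.25
|ZH|² = (1.5−8)² + (6.5−5)² = 42.25 + 2.25 = 44.5
The largest is to E.

E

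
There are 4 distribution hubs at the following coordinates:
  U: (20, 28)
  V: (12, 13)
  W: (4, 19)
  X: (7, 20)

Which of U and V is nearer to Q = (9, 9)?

Compare squared distances:
|QU|² = (9−20)² + (9−28)² = 121 + 361 = 482
|QV|² = (9−12)² + (9−13)² = 9 + 16 = 25
482 > 25, so V is closer.

V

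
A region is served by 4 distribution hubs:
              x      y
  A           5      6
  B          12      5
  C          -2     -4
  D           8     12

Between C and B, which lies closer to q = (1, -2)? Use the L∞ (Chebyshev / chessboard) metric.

d(q,C) = max(3, 2) = 3
d(q,B) = max(11, 7) = 11
3 < 11, so C is closer.

C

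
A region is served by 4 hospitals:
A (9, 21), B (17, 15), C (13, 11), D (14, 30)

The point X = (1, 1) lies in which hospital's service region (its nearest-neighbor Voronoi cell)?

Compare squared distances (the ordering matches that of the actual distances):
|XA|² = (1−9)² + (1−21)² = 64 + 400 = 464
|XB|² = (1−17)² + (1−15)² = 256 + 196 = 452
|XC|² = (1−13)² + (1−11)² = 144 + 100 = 244
|XD|² = (1−14)² + (1−30)² = 169 + 841 = 1010
C is nearest.

C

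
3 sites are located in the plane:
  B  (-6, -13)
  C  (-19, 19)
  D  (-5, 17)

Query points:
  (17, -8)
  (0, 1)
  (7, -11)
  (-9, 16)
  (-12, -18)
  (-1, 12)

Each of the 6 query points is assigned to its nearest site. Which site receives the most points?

(17, -8) — d² to each: B:554, C:2025, D:1109 → nearest is B
(0, 1) — d² to each: B:232, C:685, D:281 → nearest is B
(7, -11) — d² to each: B:173, C:1576, D:928 → nearest is B
(-9, 16) — d² to each: B:850, C:109, D:17 → nearest is D
(-12, -18) — d² to each: B:61, C:1418, D:1274 → nearest is B
(-1, 12) — d² to each: B:650, C:373, D:41 → nearest is D
Tally — B:4, D:2. B captures the most (4).

B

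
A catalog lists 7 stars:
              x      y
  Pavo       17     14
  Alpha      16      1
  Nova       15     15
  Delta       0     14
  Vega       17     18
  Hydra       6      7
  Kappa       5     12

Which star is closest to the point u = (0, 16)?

Delta

Compare squared distances (the ordering matches that of the actual distances):
d²(u, Pavo) = (0−17)² + (16−14)² = 289 + 4 = 293
d²(u, Alpha) = (0−16)² + (16−1)² = 256 + 225 = 481
d²(u, Nova) = (0−15)² + (16−15)² = 225 + 1 = 226
d²(u, Delta) = (0−0)² + (16−14)² = 0 + 4 = 4
d²(u, Vega) = (0−17)² + (16−18)² = 289 + 4 = 293
d²(u, Hydra) = (0−6)² + (16−7)² = 36 + 81 = 117
d²(u, Kappa) = (0−5)² + (16−12)² = 25 + 16 = 41
Minimum is at Delta.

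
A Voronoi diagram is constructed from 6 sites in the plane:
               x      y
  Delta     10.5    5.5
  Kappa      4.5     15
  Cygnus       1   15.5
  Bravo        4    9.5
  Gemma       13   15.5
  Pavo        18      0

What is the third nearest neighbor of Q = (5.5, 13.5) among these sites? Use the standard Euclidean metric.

Cygnus

Compare squared distances (the ordering matches that of the actual distances):
d²(Q, Delta) = (5.5−10.5)² + (13.5−5.5)² = 25 + 64 = 89
d²(Q, Kappa) = (5.5−4.5)² + (13.5−15)² = 1 + 2.25 = 3.25
d²(Q, Cygnus) = (5.5−1)² + (13.5−15.5)² = 20.25 + 4 = 24.25
d²(Q, Bravo) = (5.5−4)² + (13.5−9.5)² = 2.25 + 16 = 18.25
d²(Q, Gemma) = (5.5−13)² + (13.5−15.5)² = 56.25 + 4 = 60.25
d²(Q, Pavo) = (5.5−18)² + (13.5−0)² = 156.25 + 182.25 = 338.5
Sorted ascending: Kappa, Bravo, Cygnus, Gemma, … — the third-nearest is Cygnus.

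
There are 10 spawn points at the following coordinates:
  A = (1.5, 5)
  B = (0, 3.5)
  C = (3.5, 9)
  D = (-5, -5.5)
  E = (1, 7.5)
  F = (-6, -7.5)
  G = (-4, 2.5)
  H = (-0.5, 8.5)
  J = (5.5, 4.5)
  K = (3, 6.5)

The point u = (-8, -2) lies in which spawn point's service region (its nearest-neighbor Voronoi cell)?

D

Squared Euclidean distances:
|uA|² = (-8−1.5)² + (-2−5)² = 90.25 + 49 = 139.25
|uB|² = (-8−0)² + (-2−3.5)² = 64 + 30.25 = 94.25
|uC|² = (-8−3.5)² + (-2−9)² = 132.25 + 121 = 253.25
|uD|² = (-8−(-5))² + (-2−(-5.5))² = 9 + 12.25 = 21.25
|uE|² = (-8−1)² + (-2−7.5)² = 81 + 90.25 = 171.25
|uF|² = (-8−(-6))² + (-2−(-7.5))² = 4 + 30.25 = 34.25
|uG|² = (-8−(-4))² + (-2−2.5)² = 16 + 20.25 = 36.25
|uH|² = (-8−(-0.5))² + (-2−8.5)² = 56.25 + 110.25 = 166.5
|uJ|² = (-8−5.5)² + (-2−4.5)² = 182.25 + 42.25 = 224.5
|uK|² = (-8−3)² + (-2−6.5)² = 121 + 72.25 = 193.25
The smallest is to D, so u lies in the Voronoi region of D.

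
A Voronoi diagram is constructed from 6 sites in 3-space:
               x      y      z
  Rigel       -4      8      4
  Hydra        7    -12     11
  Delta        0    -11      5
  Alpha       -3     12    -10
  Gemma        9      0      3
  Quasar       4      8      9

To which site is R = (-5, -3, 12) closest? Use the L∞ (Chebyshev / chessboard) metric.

d(R, Rigel) = max(1, 11, 8) = 11
d(R, Hydra) = max(12, 9, 1) = 12
d(R, Delta) = max(5, 8, 7) = 8
d(R, Alpha) = max(2, 15, 22) = 22
d(R, Gemma) = max(14, 3, 9) = 14
d(R, Quasar) = max(9, 11, 3) = 11
The smallest is to Delta, so R lies in the Voronoi region of Delta.

Delta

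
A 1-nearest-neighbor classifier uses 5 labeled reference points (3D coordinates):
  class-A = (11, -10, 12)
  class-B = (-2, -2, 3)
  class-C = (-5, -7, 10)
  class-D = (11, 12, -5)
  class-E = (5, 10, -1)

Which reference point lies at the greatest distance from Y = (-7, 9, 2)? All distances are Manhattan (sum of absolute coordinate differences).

class-A

d(Y, class-A) = 18 + 19 + 10 = 47
d(Y, class-B) = 5 + 11 + 1 = 17
d(Y, class-C) = 2 + 16 + 8 = 26
d(Y, class-D) = 18 + 3 + 7 = 28
d(Y, class-E) = 12 + 1 + 3 = 16
The largest is to class-A.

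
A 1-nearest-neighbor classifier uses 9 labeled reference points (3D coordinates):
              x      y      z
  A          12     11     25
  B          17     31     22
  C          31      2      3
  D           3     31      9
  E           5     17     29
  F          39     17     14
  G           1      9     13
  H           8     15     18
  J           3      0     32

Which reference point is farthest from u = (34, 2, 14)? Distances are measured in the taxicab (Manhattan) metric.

d(u,A) = |34−12| + |2−11| + |14−25| = 22 + 9 + 11 = 42
d(u,B) = |34−17| + |2−31| + |14−22| = 17 + 29 + 8 = 54
d(u,C) = |34−31| + |2−2| + |14−3| = 3 + 0 + 11 = 14
d(u,D) = |34−3| + |2−31| + |14−9| = 31 + 29 + 5 = 65
d(u,E) = |34−5| + |2−17| + |14−29| = 29 + 15 + 15 = 59
d(u,F) = |34−39| + |2−17| + |14−14| = 5 + 15 + 0 = 20
d(u,G) = |34−1| + |2−9| + |14−13| = 33 + 7 + 1 = 41
d(u,H) = |34−8| + |2−15| + |14−18| = 26 + 13 + 4 = 43
d(u,J) = |34−3| + |2−0| + |14−32| = 31 + 2 + 18 = 51
The largest is to D.

D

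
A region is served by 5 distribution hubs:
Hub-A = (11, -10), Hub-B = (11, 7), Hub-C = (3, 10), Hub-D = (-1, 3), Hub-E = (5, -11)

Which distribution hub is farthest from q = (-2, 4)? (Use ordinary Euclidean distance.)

Since √ is increasing, it suffices to compare squared distances:
d²(q, Hub-A) = (-2−11)² + (4−(-10))² = 169 + 196 = 365
d²(q, Hub-B) = (-2−11)² + (4−7)² = 169 + 9 = 178
d²(q, Hub-C) = (-2−3)² + (4−10)² = 25 + 36 = 61
d²(q, Hub-D) = (-2−(-1))² + (4−3)² = 1 + 1 = 2
d²(q, Hub-E) = (-2−5)² + (4−(-11))² = 49 + 225 = 274
The largest is to Hub-A.

Hub-A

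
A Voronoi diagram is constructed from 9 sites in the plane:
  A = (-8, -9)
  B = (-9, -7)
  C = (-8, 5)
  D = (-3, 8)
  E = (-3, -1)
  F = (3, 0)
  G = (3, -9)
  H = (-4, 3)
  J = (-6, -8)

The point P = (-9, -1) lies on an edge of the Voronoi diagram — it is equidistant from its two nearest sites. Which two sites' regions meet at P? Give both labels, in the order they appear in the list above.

Squared distances from P to each site:
|PA|² = (-9−(-8))² + (-1−(-9))² = 1 + 64 = 65
|PB|² = (-9−(-9))² + (-1−(-7))² = 0 + 36 = 36
|PC|² = (-9−(-8))² + (-1−5)² = 1 + 36 = 37
|PD|² = (-9−(-3))² + (-1−8)² = 36 + 81 = 117
|PE|² = (-9−(-3))² + (-1−(-1))² = 36 + 0 = 36
|PF|² = (-9−3)² + (-1−0)² = 144 + 1 = 145
|PG|² = (-9−3)² + (-1−(-9))² = 144 + 64 = 208
|PH|² = (-9−(-4))² + (-1−3)² = 25 + 16 = 41
|PJ|² = (-9−(-6))² + (-1−(-8))² = 9 + 49 = 58
P is equidistant from B and E (both at squared distance 36), and every other site is strictly farther — so P lies on the B–E Voronoi edge.

B and E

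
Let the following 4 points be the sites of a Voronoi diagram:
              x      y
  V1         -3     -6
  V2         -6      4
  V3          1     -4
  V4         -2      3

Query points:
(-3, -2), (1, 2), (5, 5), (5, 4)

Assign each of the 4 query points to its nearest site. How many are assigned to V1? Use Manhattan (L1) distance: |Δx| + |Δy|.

(-3, -2) — d to each: V1:4, V2:9, V3:6, V4:6 → nearest is V1
(1, 2) — d to each: V1:12, V2:9, V3:6, V4:4 → nearest is V4
(5, 5) — d to each: V1:19, V2:12, V3:13, V4:9 → nearest is V4
(5, 4) — d to each: V1:18, V2:11, V3:12, V4:8 → nearest is V4
1 of the 4 points has V1 as nearest.

1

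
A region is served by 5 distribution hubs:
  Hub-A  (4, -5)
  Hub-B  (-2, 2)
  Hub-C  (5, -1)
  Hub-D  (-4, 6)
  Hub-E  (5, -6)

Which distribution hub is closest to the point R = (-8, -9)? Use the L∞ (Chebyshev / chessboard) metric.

Hub-B

d(R, Hub-A) = max(12, 4) = 12
d(R, Hub-B) = max(6, 11) = 11
d(R, Hub-C) = max(13, 8) = 13
d(R, Hub-D) = max(4, 15) = 15
d(R, Hub-E) = max(13, 3) = 13
Hub-B is nearest.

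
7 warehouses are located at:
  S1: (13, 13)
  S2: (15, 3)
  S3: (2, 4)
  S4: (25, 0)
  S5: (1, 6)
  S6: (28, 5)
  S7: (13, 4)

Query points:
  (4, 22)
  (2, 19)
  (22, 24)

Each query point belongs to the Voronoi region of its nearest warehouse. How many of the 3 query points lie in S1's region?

3

(4, 22) — d² to each: S1:162, S2:482, S3:328, S4:925, S5:265, S6:865, S7:405 → nearest is S1
(2, 19) — d² to each: S1:157, S2:425, S3:225, S4:890, S5:170, S6:872, S7:346 → nearest is S1
(22, 24) — d² to each: S1:202, S2:490, S3:800, S4:585, S5:765, S6:397, S7:481 → nearest is S1
3 of the 3 points have S1 as nearest.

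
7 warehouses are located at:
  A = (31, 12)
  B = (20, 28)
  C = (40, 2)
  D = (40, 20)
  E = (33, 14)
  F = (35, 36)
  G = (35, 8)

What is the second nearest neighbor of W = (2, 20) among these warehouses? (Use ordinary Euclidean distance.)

A

Since √ is increasing, it suffices to compare squared distances:
|WA|² = (2−31)² + (20−12)² = 841 + 64 = 905
|WB|² = (2−20)² + (20−28)² = 324 + 64 = 388
|WC|² = (2−40)² + (20−2)² = 1444 + 324 = 1768
|WD|² = (2−40)² + (20−20)² = 1444 + 0 = 1444
|WE|² = (2−33)² + (20−14)² = 961 + 36 = 997
|WF|² = (2−35)² + (20−36)² = 1089 + 256 = 1345
|WG|² = (2−35)² + (20−8)² = 1089 + 144 = 1233
Sorted ascending: B, A, E, … — the second-nearest is A.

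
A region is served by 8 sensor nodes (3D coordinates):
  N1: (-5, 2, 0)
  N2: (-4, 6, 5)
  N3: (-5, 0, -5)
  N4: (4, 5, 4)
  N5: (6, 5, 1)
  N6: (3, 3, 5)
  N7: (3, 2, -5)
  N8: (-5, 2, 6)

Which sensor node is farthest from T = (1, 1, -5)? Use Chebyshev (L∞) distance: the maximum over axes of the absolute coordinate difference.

d(T,N1) = max(6, 1, 5) = 6
d(T,N2) = max(5, 5, 10) = 10
d(T,N3) = max(6, 1, 0) = 6
d(T,N4) = max(3, 4, 9) = 9
d(T,N5) = max(5, 4, 6) = 6
d(T,N6) = max(2, 2, 10) = 10
d(T,N7) = max(2, 1, 0) = 2
d(T,N8) = max(6, 1, 11) = 11
The largest is to N8.

N8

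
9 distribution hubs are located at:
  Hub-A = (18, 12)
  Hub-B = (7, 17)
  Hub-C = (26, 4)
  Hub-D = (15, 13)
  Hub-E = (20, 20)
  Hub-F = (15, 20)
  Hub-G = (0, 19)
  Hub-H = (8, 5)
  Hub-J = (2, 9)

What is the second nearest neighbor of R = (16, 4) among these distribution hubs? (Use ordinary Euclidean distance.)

Squared Euclidean distances:
d²(R, Hub-A) = 4 + 64 = 68
d²(R, Hub-B) = 81 + 169 = 250
d²(R, Hub-C) = 100 + 0 = 100
d²(R, Hub-D) = 1 + 81 = 82
d²(R, Hub-E) = 16 + 256 = 272
d²(R, Hub-F) = 1 + 256 = 257
d²(R, Hub-G) = 256 + 225 = 481
d²(R, Hub-H) = 64 + 1 = 65
d²(R, Hub-J) = 196 + 25 = 221
Sorted ascending: Hub-H, Hub-A, Hub-D, … — the second-nearest is Hub-A.

Hub-A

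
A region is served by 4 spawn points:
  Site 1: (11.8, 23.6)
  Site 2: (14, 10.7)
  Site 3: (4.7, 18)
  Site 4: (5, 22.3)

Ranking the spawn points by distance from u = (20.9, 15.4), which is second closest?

Since √ is increasing, it suffices to compare squared distances:
d²(u, Site 1) = 82.81 + 67.24 = 150.05
d²(u, Site 2) = 47.61 + 22.09 = 69.7
d²(u, Site 3) = 262.44 + 6.76 = 269.2
d²(u, Site 4) = 252.81 + 47.61 = 300.42
Sorted ascending: Site 2, Site 1, Site 3, … — the second-nearest is Site 1.

Site 1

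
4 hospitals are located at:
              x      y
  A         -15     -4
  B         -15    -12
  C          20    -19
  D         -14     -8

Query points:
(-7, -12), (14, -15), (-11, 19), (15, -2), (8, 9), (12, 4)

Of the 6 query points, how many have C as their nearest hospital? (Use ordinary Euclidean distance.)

(-7, -12) — d² to each: A:128, B:64, C:778, D:65 → nearest is B
(14, -15) — d² to each: A:962, B:850, C:52, D:833 → nearest is C
(-11, 19) — d² to each: A:545, B:977, C:2405, D:738 → nearest is A
(15, -2) — d² to each: A:904, B:1000, C:314, D:877 → nearest is C
(8, 9) — d² to each: A:698, B:970, C:928, D:773 → nearest is A
(12, 4) — d² to each: A:793, B:985, C:593, D:820 → nearest is C
3 of the 6 points have C as nearest.

3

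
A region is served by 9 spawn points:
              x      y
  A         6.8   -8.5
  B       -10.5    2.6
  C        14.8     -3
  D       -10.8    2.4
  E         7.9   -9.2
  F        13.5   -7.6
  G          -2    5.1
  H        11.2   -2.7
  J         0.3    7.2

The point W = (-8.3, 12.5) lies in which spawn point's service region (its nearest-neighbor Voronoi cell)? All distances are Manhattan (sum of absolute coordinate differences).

d(W,A) = 15.1 + 21 = 36.1
d(W,B) = 2.2 + 9.9 = 12.1
d(W,C) = 23.1 + 15.5 = 38.6
d(W,D) = 2.5 + 10.1 = 12.6
d(W,E) = 16.2 + 21.7 = 37.9
d(W,F) = 21.8 + 20.1 = 41.9
d(W,G) = 6.3 + 7.4 = 13.7
d(W,H) = 19.5 + 15.2 = 34.7
d(W,J) = 8.6 + 5.3 = 13.9
Minimum is at B.

B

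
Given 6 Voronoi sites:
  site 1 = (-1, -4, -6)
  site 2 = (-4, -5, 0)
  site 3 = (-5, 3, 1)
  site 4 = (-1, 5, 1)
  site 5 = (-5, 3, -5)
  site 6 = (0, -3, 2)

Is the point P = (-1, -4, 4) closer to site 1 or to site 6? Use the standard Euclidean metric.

site 6

Compare squared distances:
d²(P, site 1) = (-1−(-1))² + (-4−(-4))² + (4−(-6))² = 0 + 0 + 100 = 100
d²(P, site 6) = (-1−0)² + (-4−(-3))² + (4−2)² = 1 + 1 + 4 = 6
100 > 6, so site 6 is closer.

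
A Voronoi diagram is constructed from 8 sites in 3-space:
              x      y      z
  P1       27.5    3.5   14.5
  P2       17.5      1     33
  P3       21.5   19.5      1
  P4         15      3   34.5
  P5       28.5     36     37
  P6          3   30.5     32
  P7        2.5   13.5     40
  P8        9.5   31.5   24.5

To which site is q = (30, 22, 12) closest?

Since √ is increasing, it suffices to compare squared distances:
|qP1|² = 6.25 + 342.25 + 6.25 = 354.75
|qP2|² = 156.25 + 441 + 441 = 1038.25
|qP3|² = 72.25 + 6.25 + 121 = 199.5
|qP4|² = 225 + 361 + 506.25 = 1092.25
|qP5|² = 2.25 + 196 + 625 = 823.25
|qP6|² = 729 + 72.25 + 400 = 1201.25
|qP7|² = 756.25 + 72.25 + 784 = 1612.5
|qP8|² = 420.25 + 90.25 + 156.25 = 666.75
Minimum is at P3.

P3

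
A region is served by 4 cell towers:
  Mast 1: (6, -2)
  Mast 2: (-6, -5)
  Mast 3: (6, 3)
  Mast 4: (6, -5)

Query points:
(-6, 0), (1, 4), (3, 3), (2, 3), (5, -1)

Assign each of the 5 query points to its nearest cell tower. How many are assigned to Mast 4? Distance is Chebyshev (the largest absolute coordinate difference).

(-6, 0) — d to each: Mast 1:12, Mast 2:5, Mast 3:12, Mast 4:12 → nearest is Mast 2
(1, 4) — d to each: Mast 1:6, Mast 2:9, Mast 3:5, Mast 4:9 → nearest is Mast 3
(3, 3) — d to each: Mast 1:5, Mast 2:9, Mast 3:3, Mast 4:8 → nearest is Mast 3
(2, 3) — d to each: Mast 1:5, Mast 2:8, Mast 3:4, Mast 4:8 → nearest is Mast 3
(5, -1) — d to each: Mast 1:1, Mast 2:11, Mast 3:4, Mast 4:4 → nearest is Mast 1
0 of the 5 points have Mast 4 as nearest.

0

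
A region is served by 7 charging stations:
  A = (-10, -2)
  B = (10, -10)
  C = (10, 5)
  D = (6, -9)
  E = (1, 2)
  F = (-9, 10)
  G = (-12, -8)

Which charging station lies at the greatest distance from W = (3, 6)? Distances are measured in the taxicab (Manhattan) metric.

G

d(W,A) = 13 + 8 = 21
d(W,B) = 7 + 16 = 23
d(W,C) = 7 + 1 = 8
d(W,D) = 3 + 15 = 18
d(W,E) = 2 + 4 = 6
d(W,F) = 12 + 4 = 16
d(W,G) = 15 + 14 = 29
The largest is to G.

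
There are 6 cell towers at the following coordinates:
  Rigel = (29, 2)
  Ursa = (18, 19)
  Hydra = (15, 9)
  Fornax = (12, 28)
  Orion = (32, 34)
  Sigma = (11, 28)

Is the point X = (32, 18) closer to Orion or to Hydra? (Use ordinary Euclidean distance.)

Orion

Compare squared distances:
d²(X, Orion) = (32−32)² + (18−34)² = 0 + 256 = 256
d²(X, Hydra) = (32−15)² + (18−9)² = 289 + 81 = 370
256 < 370, so Orion is closer.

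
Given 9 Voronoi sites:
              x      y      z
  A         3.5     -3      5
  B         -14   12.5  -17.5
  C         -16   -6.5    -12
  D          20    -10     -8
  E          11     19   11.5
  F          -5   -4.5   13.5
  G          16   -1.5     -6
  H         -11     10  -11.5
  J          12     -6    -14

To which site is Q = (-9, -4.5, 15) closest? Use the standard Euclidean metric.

Squared Euclidean distances:
|QA|² = 156.25 + 2.25 + 100 = 258.5
|QB|² = 25 + 289 + 1056.25 = 1370.25
|QC|² = 49 + 4 + 729 = 782
|QD|² = 841 + 30.25 + 529 = 1400.25
|QE|² = 400 + 552.25 + 12.25 = 964.5
|QF|² = 16 + 0 + 2.25 = 18.25
|QG|² = 625 + 9 + 441 = 1075
|QH|² = 4 + 210.25 + 702.25 = 916.5
|QJ|² = 441 + 2.25 + 841 = 1284.25
The smallest is to F, so Q lies in the Voronoi region of F.

F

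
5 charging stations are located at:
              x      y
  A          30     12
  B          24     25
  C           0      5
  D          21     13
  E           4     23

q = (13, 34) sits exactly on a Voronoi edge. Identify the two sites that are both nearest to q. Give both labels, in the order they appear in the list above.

Squared distances from q to each site:
|qA|² = 289 + 484 = 773
|qB|² = 121 + 81 = 202
|qC|² = 169 + 841 = 1010
|qD|² = 64 + 441 = 505
|qE|² = 81 + 121 = 202
q is equidistant from B and E (both at squared distance 202), and every other site is strictly farther — so q lies on the B–E Voronoi edge.

B and E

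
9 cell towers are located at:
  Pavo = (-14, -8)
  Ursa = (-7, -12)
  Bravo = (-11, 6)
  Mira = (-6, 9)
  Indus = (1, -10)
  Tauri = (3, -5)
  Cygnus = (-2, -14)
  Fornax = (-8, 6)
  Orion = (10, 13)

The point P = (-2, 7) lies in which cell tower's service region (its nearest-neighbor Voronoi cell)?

Mira

Compare squared distances (the ordering matches that of the actual distances):
d²(P, Pavo) = (-2−(-14))² + (7−(-8))² = 144 + 225 = 369
d²(P, Ursa) = (-2−(-7))² + (7−(-12))² = 25 + 361 = 386
d²(P, Bravo) = (-2−(-11))² + (7−6)² = 81 + 1 = 82
d²(P, Mira) = (-2−(-6))² + (7−9)² = 16 + 4 = 20
d²(P, Indus) = (-2−1)² + (7−(-10))² = 9 + 289 = 298
d²(P, Tauri) = (-2−3)² + (7−(-5))² = 25 + 144 = 169
d²(P, Cygnus) = (-2−(-2))² + (7−(-14))² = 0 + 441 = 441
d²(P, Fornax) = (-2−(-8))² + (7−6)² = 36 + 1 = 37
d²(P, Orion) = (-2−10)² + (7−13)² = 144 + 36 = 180
Mira is nearest.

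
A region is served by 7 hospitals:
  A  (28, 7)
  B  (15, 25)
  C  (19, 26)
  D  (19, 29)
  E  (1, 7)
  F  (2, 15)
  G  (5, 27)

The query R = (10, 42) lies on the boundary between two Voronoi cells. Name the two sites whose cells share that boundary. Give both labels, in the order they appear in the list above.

D and G

Squared distances from R to each site:
|RA|² = (10−28)² + (42−7)² = 324 + 1225 = 1549
|RB|² = (10−15)² + (42−25)² = 25 + 289 = 314
|RC|² = (10−19)² + (42−26)² = 81 + 256 = 337
|RD|² = (10−19)² + (42−29)² = 81 + 169 = 250
|RE|² = (10−1)² + (42−7)² = 81 + 1225 = 1306
|RF|² = (10−2)² + (42−15)² = 64 + 729 = 793
|RG|² = (10−5)² + (42−27)² = 25 + 225 = 250
R is equidistant from D and G (both at squared distance 250), and every other site is strictly farther — so R lies on the D–G Voronoi edge.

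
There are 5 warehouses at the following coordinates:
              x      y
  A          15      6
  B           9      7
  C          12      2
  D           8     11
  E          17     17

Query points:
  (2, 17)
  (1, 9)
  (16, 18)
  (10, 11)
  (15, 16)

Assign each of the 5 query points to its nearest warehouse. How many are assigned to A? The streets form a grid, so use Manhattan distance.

0

(2, 17) — d to each: A:24, B:17, C:25, D:12, E:15 → nearest is D
(1, 9) — d to each: A:17, B:10, C:18, D:9, E:24 → nearest is D
(16, 18) — d to each: A:13, B:18, C:20, D:15, E:2 → nearest is E
(10, 11) — d to each: A:10, B:5, C:11, D:2, E:13 → nearest is D
(15, 16) — d to each: A:10, B:15, C:17, D:12, E:3 → nearest is E
0 of the 5 points have A as nearest.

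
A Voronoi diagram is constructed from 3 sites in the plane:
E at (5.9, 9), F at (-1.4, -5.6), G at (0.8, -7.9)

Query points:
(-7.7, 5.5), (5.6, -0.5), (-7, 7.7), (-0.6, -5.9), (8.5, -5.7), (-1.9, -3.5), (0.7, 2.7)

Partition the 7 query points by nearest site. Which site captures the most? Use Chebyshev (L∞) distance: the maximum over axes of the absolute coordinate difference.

F

(-7.7, 5.5) — d to each: E:13.6, F:11.1, G:13.4 → nearest is F
(5.6, -0.5) — d to each: E:9.5, F:7, G:7.4 → nearest is F
(-7, 7.7) — d to each: E:12.9, F:13.3, G:15.6 → nearest is E
(-0.6, -5.9) — d to each: E:14.9, F:0.8, G:2 → nearest is F
(8.5, -5.7) — d to each: E:14.7, F:9.9, G:7.7 → nearest is G
(-1.9, -3.5) — d to each: E:12.5, F:2.1, G:4.4 → nearest is F
(0.7, 2.7) — d to each: E:6.3, F:8.3, G:10.6 → nearest is E
Tally — E:2, F:4, G:1. F captures the most (4).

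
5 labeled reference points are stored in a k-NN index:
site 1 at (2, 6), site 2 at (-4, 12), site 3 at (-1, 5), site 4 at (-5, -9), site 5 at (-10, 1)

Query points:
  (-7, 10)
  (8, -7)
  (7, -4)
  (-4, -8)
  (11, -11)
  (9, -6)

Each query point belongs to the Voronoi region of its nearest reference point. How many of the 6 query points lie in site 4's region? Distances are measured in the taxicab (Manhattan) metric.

4

(-7, 10) — d to each: site 1:13, site 2:5, site 3:11, site 4:21, site 5:12 → nearest is site 2
(8, -7) — d to each: site 1:19, site 2:31, site 3:21, site 4:15, site 5:26 → nearest is site 4
(7, -4) — d to each: site 1:15, site 2:27, site 3:17, site 4:17, site 5:22 → nearest is site 1
(-4, -8) — d to each: site 1:20, site 2:20, site 3:16, site 4:2, site 5:15 → nearest is site 4
(11, -11) — d to each: site 1:26, site 2:38, site 3:28, site 4:18, site 5:33 → nearest is site 4
(9, -6) — d to each: site 1:19, site 2:31, site 3:21, site 4:17, site 5:26 → nearest is site 4
4 of the 6 points have site 4 as nearest.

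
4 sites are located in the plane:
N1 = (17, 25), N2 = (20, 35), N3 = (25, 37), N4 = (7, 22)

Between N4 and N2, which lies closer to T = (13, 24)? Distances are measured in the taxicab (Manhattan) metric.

N4

d(T,N4) = |13−7| + |24−22| = 6 + 2 = 8
d(T,N2) = |13−20| + |24−35| = 7 + 11 = 18
8 < 18, so N4 is closer.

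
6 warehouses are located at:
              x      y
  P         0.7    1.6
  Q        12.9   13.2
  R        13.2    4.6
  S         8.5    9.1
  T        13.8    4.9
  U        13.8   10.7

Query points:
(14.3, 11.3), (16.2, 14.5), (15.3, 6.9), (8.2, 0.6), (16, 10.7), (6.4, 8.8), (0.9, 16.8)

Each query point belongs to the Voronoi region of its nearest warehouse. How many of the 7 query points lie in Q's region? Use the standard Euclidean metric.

(14.3, 11.3) — d² to each: P:279.05, Q:5.57, R:46.1, S:38.48, T:41.21, U:0.61 → nearest is U
(16.2, 14.5) — d² to each: P:406.66, Q:12.58, R:107.01, S:88.45, T:97.92, U:20.2 → nearest is Q
(15.3, 6.9) — d² to each: P:241.25, Q:45.45, R:9.7, S:51.08, T:6.25, U:16.69 → nearest is T
(8.2, 0.6) — d² to each: P:57.25, Q:180.85, R:41, S:72.34, T:49.85, U:133.37 → nearest is R
(16, 10.7) — d² to each: P:316.9, Q:15.86, R:45.05, S:58.81, T:38.48, U:4.84 → nearest is U
(6.4, 8.8) — d² to each: P:84.33, Q:61.61, R:63.88, S:4.5, T:69.97, U:58.37 → nearest is S
(0.9, 16.8) — d² to each: P:231.08, Q:156.96, R:300.13, S:117.05, T:308.02, U:203.62 → nearest is S
1 of the 7 points has Q as nearest.

1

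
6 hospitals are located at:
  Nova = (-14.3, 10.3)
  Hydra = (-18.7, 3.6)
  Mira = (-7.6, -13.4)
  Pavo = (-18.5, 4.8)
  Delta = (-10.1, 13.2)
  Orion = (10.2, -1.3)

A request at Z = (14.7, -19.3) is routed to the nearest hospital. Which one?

Orion

Squared Euclidean distances:
d²(Z, Nova) = (14.7−(-14.3))² + (-19.3−10.3)² = 841 + 876.16 = 1717.16
d²(Z, Hydra) = (14.7−(-18.7))² + (-19.3−3.6)² = 1115.56 + 524.41 = 1639.97
d²(Z, Mira) = (14.7−(-7.6))² + (-19.3−(-13.4))² = 497.29 + 34.81 = 532.1
d²(Z, Pavo) = (14.7−(-18.5))² + (-19.3−4.8)² = 1102.24 + 580.81 = 1683.05
d²(Z, Delta) = (14.7−(-10.1))² + (-19.3−13.2)² = 615.04 + 1056.25 = 1671.29
d²(Z, Orion) = (14.7−10.2)² + (-19.3−(-1.3))² = 20.25 + 324 = 344.25
Orion is nearest.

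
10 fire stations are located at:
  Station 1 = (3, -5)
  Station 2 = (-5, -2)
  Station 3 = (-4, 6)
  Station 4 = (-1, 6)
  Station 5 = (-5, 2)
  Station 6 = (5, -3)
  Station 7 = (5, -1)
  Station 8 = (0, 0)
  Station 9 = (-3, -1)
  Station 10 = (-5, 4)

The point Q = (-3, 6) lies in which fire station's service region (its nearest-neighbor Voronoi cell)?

Station 3

Compare squared distances (the ordering matches that of the actual distances):
d²(Q, Station 1) = 36 + 121 = 157
d²(Q, Station 2) = 4 + 64 = 68
d²(Q, Station 3) = 1 + 0 = 1
d²(Q, Station 4) = 4 + 0 = 4
d²(Q, Station 5) = 4 + 16 = 20
d²(Q, Station 6) = 64 + 81 = 145
d²(Q, Station 7) = 64 + 49 = 113
d²(Q, Station 8) = 9 + 36 = 45
d²(Q, Station 9) = 0 + 49 = 49
d²(Q, Station 10) = 4 + 4 = 8
Station 3 is nearest.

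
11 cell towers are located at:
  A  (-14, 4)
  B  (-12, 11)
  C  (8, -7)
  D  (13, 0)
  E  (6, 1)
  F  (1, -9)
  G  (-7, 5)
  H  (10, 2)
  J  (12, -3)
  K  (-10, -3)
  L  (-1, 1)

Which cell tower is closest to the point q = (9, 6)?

H

Since √ is increasing, it suffices to compare squared distances:
|qA|² = (9−(-14))² + (6−4)² = 529 + 4 = 533
|qB|² = (9−(-12))² + (6−11)² = 441 + 25 = 466
|qC|² = (9−8)² + (6−(-7))² = 1 + 169 = 170
|qD|² = (9−13)² + (6−0)² = 16 + 36 = 52
|qE|² = (9−6)² + (6−1)² = 9 + 25 = 34
|qF|² = (9−1)² + (6−(-9))² = 64 + 225 = 289
|qG|² = (9−(-7))² + (6−5)² = 256 + 1 = 257
|qH|² = (9−10)² + (6−2)² = 1 + 16 = 17
|qJ|² = (9−12)² + (6−(-3))² = 9 + 81 = 90
|qK|² = (9−(-10))² + (6−(-3))² = 361 + 81 = 442
|qL|² = (9−(-1))² + (6−1)² = 100 + 25 = 125
H is nearest.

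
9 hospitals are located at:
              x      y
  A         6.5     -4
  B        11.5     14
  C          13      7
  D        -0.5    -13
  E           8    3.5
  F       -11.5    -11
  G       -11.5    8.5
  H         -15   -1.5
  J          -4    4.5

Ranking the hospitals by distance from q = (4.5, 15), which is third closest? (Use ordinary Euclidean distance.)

Compare squared distances (the ordering matches that of the actual distances):
|qA|² = (4.5−6.5)² + (15−(-4))² = 4 + 361 = 365
|qB|² = (4.5−11.5)² + (15−14)² = 49 + 1 = 50
|qC|² = (4.5−13)² + (15−7)² = 72.25 + 64 = 136.25
|qD|² = (4.5−(-0.5))² + (15−(-13))² = 25 + 784 = 809
|qE|² = (4.5−8)² + (15−3.5)² = 12.25 + 132.25 = 144.5
|qF|² = (4.5−(-11.5))² + (15−(-11))² = 256 + 676 = 932
|qG|² = (4.5−(-11.5))² + (15−8.5)² = 256 + 42.25 = 298.25
|qH|² = (4.5−(-15))² + (15−(-1.5))² = 380.25 + 272.25 = 652.5
|qJ|² = (4.5−(-4))² + (15−4.5)² = 72.25 + 110.25 = 182.5
Sorted ascending: B, C, E, J, … — the third-nearest is E.

E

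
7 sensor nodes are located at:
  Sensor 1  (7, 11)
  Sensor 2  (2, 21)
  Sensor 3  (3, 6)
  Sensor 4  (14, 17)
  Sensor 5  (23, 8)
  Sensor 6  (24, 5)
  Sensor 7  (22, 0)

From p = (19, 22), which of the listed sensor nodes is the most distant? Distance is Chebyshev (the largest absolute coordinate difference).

Sensor 7

d(p, Sensor 1) = max(12, 11) = 12
d(p, Sensor 2) = max(17, 1) = 17
d(p, Sensor 3) = max(16, 16) = 16
d(p, Sensor 4) = max(5, 5) = 5
d(p, Sensor 5) = max(4, 14) = 14
d(p, Sensor 6) = max(5, 17) = 17
d(p, Sensor 7) = max(3, 22) = 22
The largest is to Sensor 7.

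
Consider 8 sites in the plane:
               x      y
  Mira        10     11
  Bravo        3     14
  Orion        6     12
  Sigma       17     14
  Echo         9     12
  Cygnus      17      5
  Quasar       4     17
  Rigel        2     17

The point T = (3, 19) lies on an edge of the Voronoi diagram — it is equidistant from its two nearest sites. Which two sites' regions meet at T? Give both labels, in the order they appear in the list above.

Squared distances from T to each site:
d²(T, Mira) = 49 + 64 = 113
d²(T, Bravo) = 0 + 25 = 25
d²(T, Orion) = 9 + 49 = 58
d²(T, Sigma) = 196 + 25 = 221
d²(T, Echo) = 36 + 49 = 85
d²(T, Cygnus) = 196 + 196 = 392
d²(T, Quasar) = 1 + 4 = 5
d²(T, Rigel) = 1 + 4 = 5
T is equidistant from Quasar and Rigel (both at squared distance 5), and every other site is strictly farther — so T lies on the Quasar–Rigel Voronoi edge.

Quasar and Rigel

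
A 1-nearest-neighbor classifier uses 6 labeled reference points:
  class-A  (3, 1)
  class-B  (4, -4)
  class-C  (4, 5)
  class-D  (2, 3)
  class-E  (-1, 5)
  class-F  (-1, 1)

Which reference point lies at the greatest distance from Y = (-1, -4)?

Compare squared distances (the ordering matches that of the actual distances):
d²(Y, class-A) = (-1−3)² + (-4−1)² = 16 + 25 = 41
d²(Y, class-B) = (-1−4)² + (-4−(-4))² = 25 + 0 = 25
d²(Y, class-C) = (-1−4)² + (-4−5)² = 25 + 81 = 106
d²(Y, class-D) = (-1−2)² + (-4−3)² = 9 + 49 = 58
d²(Y, class-E) = (-1−(-1))² + (-4−5)² = 0 + 81 = 81
d²(Y, class-F) = (-1−(-1))² + (-4−1)² = 0 + 25 = 25
The largest is to class-C.

class-C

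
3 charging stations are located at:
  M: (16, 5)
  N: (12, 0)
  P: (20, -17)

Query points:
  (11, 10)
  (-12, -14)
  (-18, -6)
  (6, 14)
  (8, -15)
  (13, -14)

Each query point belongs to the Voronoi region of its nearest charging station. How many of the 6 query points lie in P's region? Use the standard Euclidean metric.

2

(11, 10) — d² to each: M:50, N:101, P:810 → nearest is M
(-12, -14) — d² to each: M:1145, N:772, P:1033 → nearest is N
(-18, -6) — d² to each: M:1277, N:936, P:1565 → nearest is N
(6, 14) — d² to each: M:181, N:232, P:1157 → nearest is M
(8, -15) — d² to each: M:464, N:241, P:148 → nearest is P
(13, -14) — d² to each: M:370, N:197, P:58 → nearest is P
2 of the 6 points have P as nearest.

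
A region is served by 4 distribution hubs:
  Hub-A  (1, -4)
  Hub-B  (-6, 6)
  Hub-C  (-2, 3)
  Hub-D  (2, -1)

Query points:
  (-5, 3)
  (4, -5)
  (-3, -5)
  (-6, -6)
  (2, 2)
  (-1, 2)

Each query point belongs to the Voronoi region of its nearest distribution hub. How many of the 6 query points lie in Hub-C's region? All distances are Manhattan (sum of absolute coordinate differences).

(-5, 3) — d to each: Hub-A:13, Hub-B:4, Hub-C:3, Hub-D:11 → nearest is Hub-C
(4, -5) — d to each: Hub-A:4, Hub-B:21, Hub-C:14, Hub-D:6 → nearest is Hub-A
(-3, -5) — d to each: Hub-A:5, Hub-B:14, Hub-C:9, Hub-D:9 → nearest is Hub-A
(-6, -6) — d to each: Hub-A:9, Hub-B:12, Hub-C:13, Hub-D:13 → nearest is Hub-A
(2, 2) — d to each: Hub-A:7, Hub-B:12, Hub-C:5, Hub-D:3 → nearest is Hub-D
(-1, 2) — d to each: Hub-A:8, Hub-B:9, Hub-C:2, Hub-D:6 → nearest is Hub-C
2 of the 6 points have Hub-C as nearest.

2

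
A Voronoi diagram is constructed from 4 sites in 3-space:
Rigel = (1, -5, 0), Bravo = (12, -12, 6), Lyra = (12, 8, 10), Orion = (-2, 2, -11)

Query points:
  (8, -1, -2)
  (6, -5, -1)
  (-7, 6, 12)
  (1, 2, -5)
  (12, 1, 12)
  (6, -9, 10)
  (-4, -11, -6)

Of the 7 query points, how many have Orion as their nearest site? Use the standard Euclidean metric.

1

(8, -1, -2) — d² to each: Rigel:69, Bravo:201, Lyra:241, Orion:190 → nearest is Rigel
(6, -5, -1) — d² to each: Rigel:26, Bravo:134, Lyra:326, Orion:213 → nearest is Rigel
(-7, 6, 12) — d² to each: Rigel:329, Bravo:721, Lyra:369, Orion:570 → nearest is Rigel
(1, 2, -5) — d² to each: Rigel:74, Bravo:438, Lyra:382, Orion:45 → nearest is Orion
(12, 1, 12) — d² to each: Rigel:301, Bravo:205, Lyra:53, Orion:726 → nearest is Lyra
(6, -9, 10) — d² to each: Rigel:141, Bravo:61, Lyra:325, Orion:626 → nearest is Bravo
(-4, -11, -6) — d² to each: Rigel:97, Bravo:401, Lyra:873, Orion:198 → nearest is Rigel
1 of the 7 points has Orion as nearest.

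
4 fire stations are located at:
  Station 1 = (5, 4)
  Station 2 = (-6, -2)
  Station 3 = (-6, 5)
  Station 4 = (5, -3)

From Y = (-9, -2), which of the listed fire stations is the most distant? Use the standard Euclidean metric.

Squared Euclidean distances:
d²(Y, Station 1) = 196 + 36 = 232
d²(Y, Station 2) = 9 + 0 = 9
d²(Y, Station 3) = 9 + 49 = 58
d²(Y, Station 4) = 196 + 1 = 197
The largest is to Station 1.

Station 1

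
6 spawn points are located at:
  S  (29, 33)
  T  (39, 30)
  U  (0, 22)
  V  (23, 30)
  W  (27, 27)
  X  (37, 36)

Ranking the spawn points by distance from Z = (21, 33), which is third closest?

Squared Euclidean distances:
|ZS|² = 64 + 0 = 64
|ZT|² = 324 + 9 = 333
|ZU|² = 441 + 121 = 562
|ZV|² = 4 + 9 = 13
|ZW|² = 36 + 36 = 72
|ZX|² = 256 + 9 = 265
Sorted ascending: V, S, W, X, … — the third-nearest is W.

W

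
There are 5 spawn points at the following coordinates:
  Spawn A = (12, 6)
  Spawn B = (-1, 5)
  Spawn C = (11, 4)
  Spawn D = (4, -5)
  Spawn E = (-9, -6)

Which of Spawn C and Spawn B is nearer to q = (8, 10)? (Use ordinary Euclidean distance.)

Spawn C

Compare squared distances:
d²(q, Spawn C) = (8−11)² + (10−4)² = 9 + 36 = 45
d²(q, Spawn B) = (8−(-1))² + (10−5)² = 81 + 25 = 106
45 < 106, so Spawn C is closer.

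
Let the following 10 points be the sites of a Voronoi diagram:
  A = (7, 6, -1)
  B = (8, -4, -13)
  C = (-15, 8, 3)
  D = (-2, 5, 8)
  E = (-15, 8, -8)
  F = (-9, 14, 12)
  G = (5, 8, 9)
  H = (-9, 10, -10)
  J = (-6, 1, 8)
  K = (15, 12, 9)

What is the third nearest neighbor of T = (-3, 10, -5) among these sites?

Since √ is increasing, it suffices to compare squared distances:
|TA|² = 100 + 16 + 16 = 132
|TB|² = 121 + 196 + 64 = 381
|TC|² = 144 + 4 + 64 = 212
|TD|² = 1 + 25 + 169 = 195
|TE|² = 144 + 4 + 9 = 157
|TF|² = 36 + 16 + 289 = 341
|TG|² = 64 + 4 + 196 = 264
|TH|² = 36 + 0 + 25 = 61
|TJ|² = 9 + 81 + 169 = 259
|TK|² = 324 + 4 + 196 = 524
Sorted ascending: H, A, E, D, … — the third-nearest is E.

E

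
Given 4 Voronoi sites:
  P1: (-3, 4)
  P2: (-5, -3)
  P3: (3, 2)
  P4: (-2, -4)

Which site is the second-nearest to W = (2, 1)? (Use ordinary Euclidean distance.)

P1

Since √ is increasing, it suffices to compare squared distances:
|WP1|² = 25 + 9 = 34
|WP2|² = 49 + 16 = 65
|WP3|² = 1 + 1 = 2
|WP4|² = 16 + 25 = 41
Sorted ascending: P3, P1, P4, … — the second-nearest is P1.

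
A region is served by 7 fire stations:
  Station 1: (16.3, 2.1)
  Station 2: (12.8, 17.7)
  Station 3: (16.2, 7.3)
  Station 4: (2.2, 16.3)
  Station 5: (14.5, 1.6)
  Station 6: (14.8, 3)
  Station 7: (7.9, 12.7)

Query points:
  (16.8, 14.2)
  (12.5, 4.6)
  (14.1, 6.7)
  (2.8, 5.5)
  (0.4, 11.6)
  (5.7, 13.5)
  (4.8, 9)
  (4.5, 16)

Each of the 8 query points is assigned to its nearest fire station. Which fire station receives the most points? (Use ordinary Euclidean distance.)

(16.8, 14.2) — d² to each: Station 1:146.66, Station 2:28.25, Station 3:47.97, Station 4:217.57, Station 5:164.05, Station 6:129.44, Station 7:81.46 → nearest is Station 2
(12.5, 4.6) — d² to each: Station 1:20.69, Station 2:171.7, Station 3:20.98, Station 4:242.98, Station 5:13, Station 6:7.85, Station 7:86.77 → nearest is Station 6
(14.1, 6.7) — d² to each: Station 1:26, Station 2:122.69, Station 3:4.77, Station 4:233.77, Station 5:26.17, Station 6:14.18, Station 7:74.44 → nearest is Station 3
(2.8, 5.5) — d² to each: Station 1:193.81, Station 2:248.84, Station 3:182.8, Station 4:117, Station 5:152.1, Station 6:150.25, Station 7:77.85 → nearest is Station 7
(0.4, 11.6) — d² to each: Station 1:343.06, Station 2:190.97, Station 3:268.13, Station 4:25.33, Station 5:298.81, Station 6:281.32, Station 7:57.46 → nearest is Station 4
(5.7, 13.5) — d² to each: Station 1:242.32, Station 2:68.05, Station 3:148.69, Station 4:20.09, Station 5:219.05, Station 6:193.06, Station 7:5.48 → nearest is Station 7
(4.8, 9) — d² to each: Station 1:179.86, Station 2:139.69, Station 3:132.85, Station 4:60.05, Station 5:148.85, Station 6:136, Station 7:23.3 → nearest is Station 7
(4.5, 16) — d² to each: Station 1:332.45, Station 2:71.78, Station 3:212.58, Station 4:5.38, Station 5:307.36, Station 6:275.09, Station 7:22.45 → nearest is Station 4
Tally — Station 2:1, Station 3:1, Station 4:2, Station 6:1, Station 7:3. Station 7 captures the most (3).

Station 7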